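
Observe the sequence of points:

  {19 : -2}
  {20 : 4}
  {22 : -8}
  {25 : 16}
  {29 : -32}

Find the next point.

First value goes 19, 20, 22, 25, 29 → 34 (differences are 1, 2, 3, … (increasing by 1 each time)).
For the second value, ×(-2) each step: -2, 4, -8, 16, -32 → 64.
Putting it together: {34 : 64}.

{34 : 64}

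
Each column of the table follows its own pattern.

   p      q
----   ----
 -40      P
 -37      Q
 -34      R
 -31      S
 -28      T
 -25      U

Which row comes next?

Column p: +3 each step, so -40, -37, -34, -31, -28, -25 → -22.
For the column q, letters move forward 1 place in the alphabet: P, Q, R, S, T, U → V.
So the next row is -22  V.

-22  V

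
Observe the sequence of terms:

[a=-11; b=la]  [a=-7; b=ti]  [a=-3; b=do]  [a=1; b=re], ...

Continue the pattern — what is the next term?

A: +4 each step, so -11, -7, -3, 1 → 5.
B: la, ti, do, re → mi (runs through the solfège scale do→ti).
So the next term is [a=5; b=mi].

[a=5; b=mi]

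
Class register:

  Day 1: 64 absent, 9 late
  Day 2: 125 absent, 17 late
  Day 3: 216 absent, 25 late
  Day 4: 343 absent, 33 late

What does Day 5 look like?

512 absent, 41 late

Absent: 64, 125, 216, 343 → 512 (perfect cubes: 4³, 5³, 6³, …).
Late: +8 each step, so 9, 17, 25, 33 → 41.
Putting it together: 512 absent, 41 late.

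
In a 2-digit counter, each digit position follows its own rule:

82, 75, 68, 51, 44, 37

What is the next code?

20

First digit goes 8, 7, 6, 5, 4, 3 → 2 (−1 each step, mod 10).
Second digit: +3 each step, mod 10, so 2, 5, 8, 1, 4, 7 → 0.
So the next code is 20.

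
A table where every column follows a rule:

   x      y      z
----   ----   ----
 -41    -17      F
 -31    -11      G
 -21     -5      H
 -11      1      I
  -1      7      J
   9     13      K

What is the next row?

For the column x, +10 each step: -41, -31, -21, -11, -1, 9 → 19.
Column y: +6 each step, so -17, -11, -5, 1, 7, 13 → 19.
Column z — letters move forward 1 place in the alphabet: F, G, H, I, J, K → L.
So the next row is 19  19  L.

19  19  L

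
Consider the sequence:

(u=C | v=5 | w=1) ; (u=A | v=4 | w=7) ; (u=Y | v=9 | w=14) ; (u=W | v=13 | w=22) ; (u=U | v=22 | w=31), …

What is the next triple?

U: C, A, Y, W, U → S (letters move back 2 places in the alphabet, wrapping A→Z).
V goes 5, 4, 9, 13, 22 → 35 (each term is the sum of the two before it).
W goes 1, 7, 14, 22, 31 → 41 (differences are 6, 7, 8, … (increasing by 1 each time)).
So the next triple is (u=S | v=35 | w=41).

(u=S | v=35 | w=41)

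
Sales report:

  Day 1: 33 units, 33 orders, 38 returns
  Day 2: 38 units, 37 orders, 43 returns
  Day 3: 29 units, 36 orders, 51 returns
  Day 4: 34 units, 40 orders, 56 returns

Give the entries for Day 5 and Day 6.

25 units, 39 orders, 64 returns; 30 units, 43 orders, 69 returns

Units — alternating steps +5, −9, +5, −9, …: 33, 38, 29, 34 → 25 → 30.
Orders: alternating steps +4, −1, +4, −1, …; 33, 37, 36, 40 → 39 → 43.
Returns: alternating steps +5, +8, +5, +8, …; 38, 43, 51, 56 → 64 → 69.
Putting the parts together: 25 units, 39 orders, 64 returns and then 30 units, 43 orders, 69 returns.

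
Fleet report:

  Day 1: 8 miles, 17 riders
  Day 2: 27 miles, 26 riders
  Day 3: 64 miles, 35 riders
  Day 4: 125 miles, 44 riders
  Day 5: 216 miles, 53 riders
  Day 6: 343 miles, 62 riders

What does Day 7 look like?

512 miles, 71 riders

Miles: 8, 27, 64, 125, 216, 343 → 512 (perfect cubes: 2³, 3³, 4³, …).
Riders: +9 each step; 17, 26, 35, 44, 53, 62 → 71.
Putting it together: 512 miles, 71 riders.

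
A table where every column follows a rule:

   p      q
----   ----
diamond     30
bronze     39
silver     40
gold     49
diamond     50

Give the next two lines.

Column p: repeats diamond → bronze → silver → gold, so diamond, bronze, silver, gold, diamond → bronze → silver.
For the column q, alternating steps +9, +1, +9, +1, …: 30, 39, 40, 49, 50 → 59 → 60.
So the next two lines are bronze  59 and silver  60.

bronze  59; silver  60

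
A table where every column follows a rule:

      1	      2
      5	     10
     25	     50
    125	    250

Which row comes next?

First component — ×5 each step: 1, 5, 25, 125 → 625.
Second component: always 2 × the first component; 2, 10, 50, 250 → 1250.
Putting it together: 625  1250.

625  1250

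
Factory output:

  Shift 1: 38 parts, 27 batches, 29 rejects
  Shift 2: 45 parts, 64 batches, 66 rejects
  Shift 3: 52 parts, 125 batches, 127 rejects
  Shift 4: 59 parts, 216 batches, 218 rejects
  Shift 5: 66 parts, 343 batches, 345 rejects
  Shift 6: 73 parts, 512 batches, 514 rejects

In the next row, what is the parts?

Parts: +7 each step; 38, 45, 52, 59, 66, 73 → 80.

80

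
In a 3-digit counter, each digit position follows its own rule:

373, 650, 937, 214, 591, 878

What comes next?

First digit — +3 each step, mod 10: 3, 6, 9, 2, 5, 8 → 1.
Second digit: −2 each step, mod 10, so 7, 5, 3, 1, 9, 7 → 5.
Third digit goes 3, 0, 7, 4, 1, 8 → 5 (−3 each step, mod 10).
Combining the parts gives 155.

155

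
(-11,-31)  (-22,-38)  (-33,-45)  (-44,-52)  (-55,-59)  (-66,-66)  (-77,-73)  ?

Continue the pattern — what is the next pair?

First slot: -11, -22, -33, -44, -55, -66, -77 → -88 (−11 each step).
For the second slot, −7 each step: -31, -38, -45, -52, -59, -66, -73 → -80.
Putting it together: (-88,-80).

(-88,-80)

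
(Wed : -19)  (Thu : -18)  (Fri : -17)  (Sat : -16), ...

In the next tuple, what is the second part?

-15

Day — runs through the weekdays Mon→Sun: Wed, Thu, Fri, Sat → Sun.
Second part: +1 each step, so -19, -18, -17, -16 → -15.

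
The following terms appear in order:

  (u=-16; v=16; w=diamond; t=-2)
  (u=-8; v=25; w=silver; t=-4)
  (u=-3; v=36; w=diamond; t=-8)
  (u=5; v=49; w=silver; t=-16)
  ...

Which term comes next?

U — alternating steps +8, +5, +8, +5, …: -16, -8, -3, 5 → 10.
V: perfect squares: 4², 5², 6², …, so 16, 25, 36, 49 → 64.
W goes diamond, silver, diamond, silver → diamond (alternates diamond ↔ silver).
T: -2, -4, -8, -16 → -32 (×2 each step).
Combining the parts gives (u=10; v=64; w=diamond; t=-32).

(u=10; v=64; w=diamond; t=-32)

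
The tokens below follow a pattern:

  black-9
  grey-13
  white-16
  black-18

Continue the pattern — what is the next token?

Shade: black, grey, white, black → grey (repeats black → grey → white).
Second component: differences are 4, 3, 2, … (decreasing by 1 each time), so 9, 13, 16, 18 → 19.
Combining the parts gives grey-19.

grey-19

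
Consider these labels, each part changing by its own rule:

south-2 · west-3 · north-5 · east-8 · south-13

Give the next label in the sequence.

west-21

For the direction, repeats south → west → north → east: south, west, north, east, south → west.
Second component: each term is the sum of the two before it, so 2, 3, 5, 8, 13 → 21.
So the next label is west-21.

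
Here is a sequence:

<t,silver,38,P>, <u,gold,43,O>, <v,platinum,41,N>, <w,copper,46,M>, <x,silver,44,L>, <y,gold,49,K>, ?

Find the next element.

<z,platinum,47,J>

For the first letter, letters move forward 1 place in the alphabet: t, u, v, w, x, y → z.
Metal goes silver, gold, platinum, copper, silver, gold → platinum (repeats silver → gold → platinum → copper).
Third coordinate: alternating steps +5, −2, +5, −2, …; 38, 43, 41, 46, 44, 49 → 47.
Second letter goes P, O, N, M, L, K → J (letters move back 1 place in the alphabet).
So the next element is <z,platinum,47,J>.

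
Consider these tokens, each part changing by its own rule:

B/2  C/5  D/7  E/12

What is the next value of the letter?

Letter: letters move forward 1 place in the alphabet; B, C, D, E → F.

F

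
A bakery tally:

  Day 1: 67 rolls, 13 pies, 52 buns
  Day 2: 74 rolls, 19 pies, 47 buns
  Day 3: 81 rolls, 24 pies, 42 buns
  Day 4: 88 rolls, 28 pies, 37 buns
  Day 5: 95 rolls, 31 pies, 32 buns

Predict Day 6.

Rolls: 67, 74, 81, 88, 95 → 102 (+7 each step).
Pies — differences are 6, 5, 4, … (decreasing by 1 each time): 13, 19, 24, 28, 31 → 33.
Buns: 52, 47, 42, 37, 32 → 27 (−5 each step).
Combining the parts gives 102 rolls, 33 pies, 27 buns.

102 rolls, 33 pies, 27 buns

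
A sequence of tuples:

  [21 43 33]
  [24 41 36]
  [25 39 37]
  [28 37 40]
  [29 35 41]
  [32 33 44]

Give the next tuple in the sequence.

[33 31 45]

First slot goes 21, 24, 25, 28, 29, 32 → 33 (alternating steps +3, +1, +3, +1, …).
Second slot goes 43, 41, 39, 37, 35, 33 → 31 (−2 each step).
Third slot: always 12 more than the first slot, so 33, 36, 37, 40, 41, 44 → 45.
Combining the parts gives [33 31 45].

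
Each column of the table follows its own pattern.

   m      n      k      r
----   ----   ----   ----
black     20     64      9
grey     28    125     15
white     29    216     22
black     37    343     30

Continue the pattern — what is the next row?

Column m: repeats black → grey → white, so black, grey, white, black → grey.
Column n — alternating steps +8, +1, +8, +1, …: 20, 28, 29, 37 → 38.
Column k: perfect cubes: 4³, 5³, 6³, …, so 64, 125, 216, 343 → 512.
For the column r, differences are 6, 7, 8, … (increasing by 1 each time): 9, 15, 22, 30 → 39.
So the next row is grey  38  512  39.

grey  38  512  39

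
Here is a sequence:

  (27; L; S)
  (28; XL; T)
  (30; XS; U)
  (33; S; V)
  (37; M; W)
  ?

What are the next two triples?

(42; L; X), (48; XL; Y)

First coordinate — differences are 1, 2, 3, … (increasing by 1 each time): 27, 28, 30, 33, 37 → 42 → 48.
Size: L, XL, XS, S, M → L → XL (runs through clothing sizes XS→XL).
Letter — letters move forward 1 place in the alphabet: S, T, U, V, W → X → Y.
Putting the parts together: (42; L; X) and then (48; XL; Y).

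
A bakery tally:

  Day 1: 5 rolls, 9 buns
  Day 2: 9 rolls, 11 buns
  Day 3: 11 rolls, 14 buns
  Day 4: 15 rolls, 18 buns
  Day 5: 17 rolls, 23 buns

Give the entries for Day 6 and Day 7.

Rolls: alternating steps +4, +2, +4, +2, …; 5, 9, 11, 15, 17 → 21 → 23.
Buns — differences are 2, 3, 4, … (increasing by 1 each time): 9, 11, 14, 18, 23 → 29 → 36.
Putting the parts together: 21 rolls, 29 buns and then 23 rolls, 36 buns.

21 rolls, 29 buns; 23 rolls, 36 buns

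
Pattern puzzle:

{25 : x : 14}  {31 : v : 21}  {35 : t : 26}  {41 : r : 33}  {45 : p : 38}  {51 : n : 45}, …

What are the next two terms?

For the first value, alternating steps +6, +4, +6, +4, …: 25, 31, 35, 41, 45, 51 → 55 → 61.
Letter — letters move back 2 places in the alphabet: x, v, t, r, p, n → l → j.
Third value: alternating steps +7, +5, +7, +5, …, so 14, 21, 26, 33, 38, 45 → 50 → 57.
Putting the parts together: {55 : l : 50} and then {61 : j : 57}.

{55 : l : 50}, {61 : j : 57}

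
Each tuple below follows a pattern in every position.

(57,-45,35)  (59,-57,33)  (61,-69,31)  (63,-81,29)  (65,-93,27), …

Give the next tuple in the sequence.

(67,-105,25)

First coordinate — +2 each step: 57, 59, 61, 63, 65 → 67.
Second coordinate: −12 each step, so -45, -57, -69, -81, -93 → -105.
Third coordinate goes 35, 33, 31, 29, 27 → 25 (together with the first coordinate always sums to 92).
So the next tuple is (67,-105,25).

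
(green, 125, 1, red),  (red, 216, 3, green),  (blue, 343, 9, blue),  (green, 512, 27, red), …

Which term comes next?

(red, 729, 81, green)

First colour goes green, red, blue, green → red (repeats green → red → blue).
Second component: perfect cubes: 5³, 6³, 7³, …, so 125, 216, 343, 512 → 729.
Third component — ×3 each step: 1, 3, 9, 27 → 81.
Second colour goes red, green, blue, red → green (repeats red → green → blue).
Putting it together: (red, 729, 81, green).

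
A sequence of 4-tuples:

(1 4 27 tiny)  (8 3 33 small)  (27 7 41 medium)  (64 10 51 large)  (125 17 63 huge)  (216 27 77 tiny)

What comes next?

(343 44 93 small)

First part: perfect cubes: 1³, 2³, 3³, …, so 1, 8, 27, 64, 125, 216 → 343.
Second part — each term is the sum of the two before it: 4, 3, 7, 10, 17, 27 → 44.
Third part: differences are 6, 8, 10, … (increasing by 2 each time), so 27, 33, 41, 51, 63, 77 → 93.
Size: tiny, small, medium, large, huge, tiny → small (repeats tiny → small → medium → large → huge).
So the next 4-tuple is (343 44 93 small).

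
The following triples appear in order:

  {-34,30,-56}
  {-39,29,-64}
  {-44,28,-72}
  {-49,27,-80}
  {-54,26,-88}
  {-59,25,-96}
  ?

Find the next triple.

{-64,24,-104}

For the first entry, −5 each step: -34, -39, -44, -49, -54, -59 → -64.
Second entry: 30, 29, 28, 27, 26, 25 → 24 (−1 each step).
Third entry: -56, -64, -72, -80, -88, -96 → -104 (−8 each step).
Putting it together: {-64,24,-104}.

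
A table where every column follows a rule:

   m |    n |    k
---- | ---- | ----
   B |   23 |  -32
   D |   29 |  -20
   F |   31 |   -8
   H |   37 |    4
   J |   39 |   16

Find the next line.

Column m: letters move forward 2 places in the alphabet, so B, D, F, H, J → L.
For the column n, alternating steps +6, +2, +6, +2, …: 23, 29, 31, 37, 39 → 45.
For the column k, +12 each step: -32, -20, -8, 4, 16 → 28.
Putting it together: L  45  28.

L  45  28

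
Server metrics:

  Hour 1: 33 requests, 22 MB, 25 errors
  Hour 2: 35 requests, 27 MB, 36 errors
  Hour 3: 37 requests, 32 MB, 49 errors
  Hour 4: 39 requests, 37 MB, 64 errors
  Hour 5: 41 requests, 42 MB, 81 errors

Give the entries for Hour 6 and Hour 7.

43 requests, 47 MB, 100 errors; 45 requests, 52 MB, 121 errors

Requests — +2 each step: 33, 35, 37, 39, 41 → 43 → 45.
MB goes 22, 27, 32, 37, 42 → 47 → 52 (+5 each step).
Errors: perfect squares: 5², 6², 7², …, so 25, 36, 49, 64, 81 → 100 → 121.
Putting the parts together: 43 requests, 47 MB, 100 errors and then 45 requests, 52 MB, 121 errors.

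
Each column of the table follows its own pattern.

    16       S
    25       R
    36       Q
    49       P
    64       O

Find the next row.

81  N

First component: perfect squares: 4², 5², 6², …, so 16, 25, 36, 49, 64 → 81.
Letter: S, R, Q, P, O → N (letters move back 1 place in the alphabet).
So the next row is 81  N.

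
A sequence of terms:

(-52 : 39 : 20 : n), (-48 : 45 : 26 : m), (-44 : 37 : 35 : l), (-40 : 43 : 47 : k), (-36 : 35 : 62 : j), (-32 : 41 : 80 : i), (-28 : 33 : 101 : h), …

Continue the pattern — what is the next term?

First part: +4 each step, so -52, -48, -44, -40, -36, -32, -28 → -24.
Second part: alternating steps +6, −8, +6, −8, …; 39, 45, 37, 43, 35, 41, 33 → 39.
Third part: differences are 6, 9, 12, … (increasing by 3 each time); 20, 26, 35, 47, 62, 80, 101 → 125.
Letter goes n, m, l, k, j, i, h → g (letters move back 1 place in the alphabet).
Combining the parts gives (-24 : 39 : 125 : g).

(-24 : 39 : 125 : g)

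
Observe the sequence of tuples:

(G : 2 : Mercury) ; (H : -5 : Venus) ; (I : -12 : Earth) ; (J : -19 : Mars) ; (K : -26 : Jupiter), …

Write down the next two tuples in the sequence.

(L : -33 : Saturn), (M : -40 : Uranus)

Letter goes G, H, I, J, K → L → M (letters move forward 1 place in the alphabet).
Second entry goes 2, -5, -12, -19, -26 → -33 → -40 (−7 each step).
Planet: runs through the planets Mercury→Neptune, so Mercury, Venus, Earth, Mars, Jupiter → Saturn → Uranus.
Putting the parts together: (L : -33 : Saturn) and then (M : -40 : Uranus).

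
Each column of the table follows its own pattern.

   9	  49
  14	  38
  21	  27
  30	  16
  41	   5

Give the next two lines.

For the first component, differences are 5, 7, 9, … (increasing by 2 each time): 9, 14, 21, 30, 41 → 54 → 69.
For the second component, −11 each step: 49, 38, 27, 16, 5 → -6 → -17.
So the next two lines are 54  -6 and 69  -17.

54  -6; 69  -17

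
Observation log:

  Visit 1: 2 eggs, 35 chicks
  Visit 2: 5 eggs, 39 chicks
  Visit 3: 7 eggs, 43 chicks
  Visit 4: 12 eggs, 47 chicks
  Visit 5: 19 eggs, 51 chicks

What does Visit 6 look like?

31 eggs, 55 chicks

Eggs: each term is the sum of the two before it, so 2, 5, 7, 12, 19 → 31.
Chicks: +4 each step, so 35, 39, 43, 47, 51 → 55.
Combining the parts gives 31 eggs, 55 chicks.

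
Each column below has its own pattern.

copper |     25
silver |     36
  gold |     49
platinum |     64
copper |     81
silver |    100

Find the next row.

gold  121

For the metal, repeats copper → silver → gold → platinum: copper, silver, gold, platinum, copper, silver → gold.
Second component — perfect squares: 5², 6², 7², …: 25, 36, 49, 64, 81, 100 → 121.
Putting it together: gold  121.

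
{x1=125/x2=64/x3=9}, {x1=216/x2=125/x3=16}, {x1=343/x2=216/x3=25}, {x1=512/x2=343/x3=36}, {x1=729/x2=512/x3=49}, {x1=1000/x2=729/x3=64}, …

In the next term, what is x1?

1331

X1: perfect cubes: 5³, 6³, 7³, …; 125, 216, 343, 512, 729, 1000 → 1331.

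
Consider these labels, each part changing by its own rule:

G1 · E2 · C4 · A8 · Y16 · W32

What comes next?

U64

For the letter, letters move back 2 places in the alphabet, wrapping A→Z: G, E, C, A, Y, W → U.
Second component: 1, 2, 4, 8, 16, 32 → 64 (×2 each step).
Combining the parts gives U64.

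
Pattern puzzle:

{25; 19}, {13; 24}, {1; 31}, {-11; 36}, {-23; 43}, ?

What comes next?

{-35; 48}

For the first component, −12 each step: 25, 13, 1, -11, -23 → -35.
Second component: alternating steps +5, +7, +5, +7, …; 19, 24, 31, 36, 43 → 48.
Combining the parts gives {-35; 48}.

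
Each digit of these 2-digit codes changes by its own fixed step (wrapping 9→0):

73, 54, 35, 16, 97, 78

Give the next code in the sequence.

59

For the first digit, −2 each step, mod 10: 7, 5, 3, 1, 9, 7 → 5.
Second digit goes 3, 4, 5, 6, 7, 8 → 9 (+1 each step, mod 10).
Combining the parts gives 59.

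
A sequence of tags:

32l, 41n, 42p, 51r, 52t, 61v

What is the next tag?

62x

First component — alternating steps +9, +1, +9, +1, …: 32, 41, 42, 51, 52, 61 → 62.
Letter: letters move forward 2 places in the alphabet; l, n, p, r, t, v → x.
Combining the parts gives 62x.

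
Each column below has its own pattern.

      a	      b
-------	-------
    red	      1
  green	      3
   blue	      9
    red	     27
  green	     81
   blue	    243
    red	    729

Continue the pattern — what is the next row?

green  2187

Column a: repeats red → green → blue; red, green, blue, red, green, blue, red → green.
Column b goes 1, 3, 9, 27, 81, 243, 729 → 2187 (×3 each step).
Combining the parts gives green  2187.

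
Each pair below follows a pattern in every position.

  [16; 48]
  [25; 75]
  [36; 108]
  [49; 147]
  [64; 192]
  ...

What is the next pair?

[81; 243]

First value — perfect squares: 4², 5², 6², …: 16, 25, 36, 49, 64 → 81.
Second value: always 3 × the first value; 48, 75, 108, 147, 192 → 243.
So the next pair is [81; 243].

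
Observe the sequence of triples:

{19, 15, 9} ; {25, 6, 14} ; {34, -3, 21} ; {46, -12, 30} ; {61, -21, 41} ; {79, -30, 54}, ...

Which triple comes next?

For the first value, differences are 6, 9, 12, … (increasing by 3 each time): 19, 25, 34, 46, 61, 79 → 100.
Second value: −9 each step; 15, 6, -3, -12, -21, -30 → -39.
Third value goes 9, 14, 21, 30, 41, 54 → 69 (differences are 5, 7, 9, … (increasing by 2 each time)).
Putting it together: {100, -39, 69}.

{100, -39, 69}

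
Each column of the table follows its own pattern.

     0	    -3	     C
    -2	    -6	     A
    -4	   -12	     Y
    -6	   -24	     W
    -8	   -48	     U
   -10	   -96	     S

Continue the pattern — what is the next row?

-12  -192  Q

For the first component, −2 each step: 0, -2, -4, -6, -8, -10 → -12.
Second component: ×2 each step, so -3, -6, -12, -24, -48, -96 → -192.
Letter: letters move back 2 places in the alphabet, wrapping A→Z; C, A, Y, W, U, S → Q.
Combining the parts gives -12  -192  Q.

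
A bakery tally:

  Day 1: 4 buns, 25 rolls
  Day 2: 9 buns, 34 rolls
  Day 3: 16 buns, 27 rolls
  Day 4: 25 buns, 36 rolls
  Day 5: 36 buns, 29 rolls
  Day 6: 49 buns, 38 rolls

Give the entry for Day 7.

64 buns, 31 rolls

Buns: perfect squares: 2², 3², 4², …, so 4, 9, 16, 25, 36, 49 → 64.
Rolls goes 25, 34, 27, 36, 29, 38 → 31 (alternating steps +9, −7, +9, −7, …).
Combining the parts gives 64 buns, 31 rolls.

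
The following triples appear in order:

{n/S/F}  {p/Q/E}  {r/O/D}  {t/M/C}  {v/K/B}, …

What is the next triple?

{x/I/A}

First letter: letters move forward 2 places in the alphabet, so n, p, r, t, v → x.
Second letter — letters move back 2 places in the alphabet: S, Q, O, M, K → I.
Third letter: letters move back 1 place in the alphabet; F, E, D, C, B → A.
So the next triple is {x/I/A}.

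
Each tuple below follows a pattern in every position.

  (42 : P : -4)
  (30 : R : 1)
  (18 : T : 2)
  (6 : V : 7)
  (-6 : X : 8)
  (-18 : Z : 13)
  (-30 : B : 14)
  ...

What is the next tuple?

For the first slot, −12 each step: 42, 30, 18, 6, -6, -18, -30 → -42.
Letter — letters move forward 2 places in the alphabet, wrapping Z→A: P, R, T, V, X, Z, B → D.
For the third slot, alternating steps +5, +1, +5, +1, …: -4, 1, 2, 7, 8, 13, 14 → 19.
Combining the parts gives (-42 : D : 19).

(-42 : D : 19)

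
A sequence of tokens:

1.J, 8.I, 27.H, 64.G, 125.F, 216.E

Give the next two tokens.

343.D then 512.C

First component: 1, 8, 27, 64, 125, 216 → 343 → 512 (perfect cubes: 1³, 2³, 3³, …).
Letter goes J, I, H, G, F, E → D → C (letters move back 1 place in the alphabet).
Putting the parts together: 343.D and then 512.C.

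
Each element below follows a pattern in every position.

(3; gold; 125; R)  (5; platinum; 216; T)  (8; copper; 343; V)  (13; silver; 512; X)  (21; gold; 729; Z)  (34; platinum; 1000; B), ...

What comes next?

(55; copper; 1331; D)

First value: each term is the sum of the two before it, so 3, 5, 8, 13, 21, 34 → 55.
Metal — repeats gold → platinum → copper → silver: gold, platinum, copper, silver, gold, platinum → copper.
Third value: perfect cubes: 5³, 6³, 7³, …, so 125, 216, 343, 512, 729, 1000 → 1331.
Letter — letters move forward 2 places in the alphabet, wrapping Z→A: R, T, V, X, Z, B → D.
So the next element is (55; copper; 1331; D).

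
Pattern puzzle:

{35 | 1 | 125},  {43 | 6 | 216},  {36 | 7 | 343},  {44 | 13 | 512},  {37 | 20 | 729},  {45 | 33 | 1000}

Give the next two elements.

{38 | 53 | 1331}, {46 | 86 | 1728}

First coordinate: 35, 43, 36, 44, 37, 45 → 38 → 46 (alternating steps +8, −7, +8, −7, …).
Second coordinate goes 1, 6, 7, 13, 20, 33 → 53 → 86 (each term is the sum of the two before it).
For the third coordinate, perfect cubes: 5³, 6³, 7³, …: 125, 216, 343, 512, 729, 1000 → 1331 → 1728.
Putting the parts together: {38 | 53 | 1331} and then {46 | 86 | 1728}.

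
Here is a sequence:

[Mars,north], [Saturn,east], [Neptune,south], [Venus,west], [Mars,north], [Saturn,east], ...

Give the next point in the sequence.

Planet goes Mars, Saturn, Neptune, Venus, Mars, Saturn → Neptune (repeats Mars → Saturn → Neptune → Venus).
Direction — repeats north → east → south → west: north, east, south, west, north, east → south.
Putting it together: [Neptune,south].

[Neptune,south]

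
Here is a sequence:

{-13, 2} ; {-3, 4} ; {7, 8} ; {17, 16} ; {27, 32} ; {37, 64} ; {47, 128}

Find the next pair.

First entry goes -13, -3, 7, 17, 27, 37, 47 → 57 (+10 each step).
Second entry: ×2 each step; 2, 4, 8, 16, 32, 64, 128 → 256.
Putting it together: {57, 256}.

{57, 256}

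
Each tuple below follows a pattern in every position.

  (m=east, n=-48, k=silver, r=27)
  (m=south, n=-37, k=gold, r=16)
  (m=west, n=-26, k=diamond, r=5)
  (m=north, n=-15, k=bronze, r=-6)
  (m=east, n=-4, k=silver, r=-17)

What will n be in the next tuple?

N — +11 each step: -48, -37, -26, -15, -4 → 7.

7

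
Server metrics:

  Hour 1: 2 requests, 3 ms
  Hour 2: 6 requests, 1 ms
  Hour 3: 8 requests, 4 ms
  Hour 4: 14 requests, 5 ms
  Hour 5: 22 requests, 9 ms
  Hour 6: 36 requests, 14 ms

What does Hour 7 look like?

58 requests, 23 ms

Requests: each term is the sum of the two before it, so 2, 6, 8, 14, 22, 36 → 58.
Ms — each term is the sum of the two before it: 3, 1, 4, 5, 9, 14 → 23.
So the next row is 58 requests, 23 ms.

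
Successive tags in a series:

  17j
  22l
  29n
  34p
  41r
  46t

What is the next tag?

First component — alternating steps +5, +7, +5, +7, …: 17, 22, 29, 34, 41, 46 → 53.
Letter: j, l, n, p, r, t → v (letters move forward 2 places in the alphabet).
Putting it together: 53v.

53v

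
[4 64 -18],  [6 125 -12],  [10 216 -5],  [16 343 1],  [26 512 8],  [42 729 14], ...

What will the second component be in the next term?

Second component — perfect cubes: 4³, 5³, 6³, …: 64, 125, 216, 343, 512, 729 → 1000.

1000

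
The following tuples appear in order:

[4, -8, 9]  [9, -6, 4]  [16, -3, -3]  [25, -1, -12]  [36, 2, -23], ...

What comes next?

First component goes 4, 9, 16, 25, 36 → 49 (perfect squares: 2², 3², 4², …).
Second component: alternating steps +2, +3, +2, +3, …, so -8, -6, -3, -1, 2 → 4.
Third component: together with the first component always sums to 13, so 9, 4, -3, -12, -23 → -36.
Putting it together: [49, 4, -36].

[49, 4, -36]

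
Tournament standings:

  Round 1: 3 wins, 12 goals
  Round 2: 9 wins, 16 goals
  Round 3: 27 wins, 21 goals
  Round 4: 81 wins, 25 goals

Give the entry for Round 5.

243 wins, 30 goals

Wins goes 3, 9, 27, 81 → 243 (×3 each step).
For the goals, alternating steps +4, +5, +4, +5, …: 12, 16, 21, 25 → 30.
Combining the parts gives 243 wins, 30 goals.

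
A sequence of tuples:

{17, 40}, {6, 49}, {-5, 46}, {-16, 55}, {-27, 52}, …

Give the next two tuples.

{-38, 61}, {-49, 58}

First coordinate goes 17, 6, -5, -16, -27 → -38 → -49 (−11 each step).
Second coordinate goes 40, 49, 46, 55, 52 → 61 → 58 (alternating steps +9, −3, +9, −3, …).
Putting the parts together: {-38, 61} and then {-49, 58}.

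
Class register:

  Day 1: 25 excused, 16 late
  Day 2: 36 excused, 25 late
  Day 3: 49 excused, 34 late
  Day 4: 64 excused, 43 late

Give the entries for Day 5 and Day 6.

Excused: 25, 36, 49, 64 → 81 → 100 (perfect squares: 5², 6², 7², …).
Late goes 16, 25, 34, 43 → 52 → 61 (+9 each step).
Putting the parts together: 81 excused, 52 late and then 100 excused, 61 late.

81 excused, 52 late; 100 excused, 61 late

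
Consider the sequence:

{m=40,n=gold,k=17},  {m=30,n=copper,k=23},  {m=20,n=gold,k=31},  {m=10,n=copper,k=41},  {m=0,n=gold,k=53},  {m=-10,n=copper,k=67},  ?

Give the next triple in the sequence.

{m=-20,n=gold,k=83}

M — −10 each step: 40, 30, 20, 10, 0, -10 → -20.
N: gold, copper, gold, copper, gold, copper → gold (alternates gold ↔ copper).
For the k, differences are 6, 8, 10, … (increasing by 2 each time): 17, 23, 31, 41, 53, 67 → 83.
Putting it together: {m=-20,n=gold,k=83}.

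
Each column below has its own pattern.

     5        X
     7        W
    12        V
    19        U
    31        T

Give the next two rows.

First component: 5, 7, 12, 19, 31 → 50 → 81 (each term is the sum of the two before it).
Letter goes X, W, V, U, T → S → R (letters move back 1 place in the alphabet).
Putting the parts together: 50  S and then 81  R.

50  S; 81  R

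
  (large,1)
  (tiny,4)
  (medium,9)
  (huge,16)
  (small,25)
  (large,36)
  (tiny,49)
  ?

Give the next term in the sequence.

Size: repeats large → tiny → medium → huge → small, so large, tiny, medium, huge, small, large, tiny → medium.
Second value: 1, 4, 9, 16, 25, 36, 49 → 64 (perfect squares: 1², 2², 3², …).
Combining the parts gives (medium,64).

(medium,64)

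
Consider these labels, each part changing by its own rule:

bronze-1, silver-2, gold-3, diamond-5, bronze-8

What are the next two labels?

Rank — repeats bronze → silver → gold → diamond: bronze, silver, gold, diamond, bronze → silver → gold.
Second component: 1, 2, 3, 5, 8 → 13 → 21 (each term is the sum of the two before it).
So the next two labels are silver-13 and gold-21.

silver-13, gold-21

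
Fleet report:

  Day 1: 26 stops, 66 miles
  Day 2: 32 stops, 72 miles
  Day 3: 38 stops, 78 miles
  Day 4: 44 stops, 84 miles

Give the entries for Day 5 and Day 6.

50 stops, 90 miles; 56 stops, 96 miles

For the stops, +6 each step: 26, 32, 38, 44 → 50 → 56.
Miles: +6 each step, so 66, 72, 78, 84 → 90 → 96.
So the next two rows are 50 stops, 90 miles and 56 stops, 96 miles.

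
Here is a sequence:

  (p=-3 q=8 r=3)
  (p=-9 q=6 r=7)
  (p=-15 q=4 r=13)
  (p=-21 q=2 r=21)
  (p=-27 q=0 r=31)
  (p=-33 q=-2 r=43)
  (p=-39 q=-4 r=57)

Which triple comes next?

P: −6 each step, so -3, -9, -15, -21, -27, -33, -39 → -45.
Q goes 8, 6, 4, 2, 0, -2, -4 → -6 (−2 each step).
For the r, differences are 4, 6, 8, … (increasing by 2 each time): 3, 7, 13, 21, 31, 43, 57 → 73.
Combining the parts gives (p=-45 q=-6 r=73).

(p=-45 q=-6 r=73)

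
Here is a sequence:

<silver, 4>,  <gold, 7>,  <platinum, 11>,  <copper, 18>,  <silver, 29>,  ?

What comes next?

Metal — repeats silver → gold → platinum → copper: silver, gold, platinum, copper, silver → gold.
Second entry: each term is the sum of the two before it; 4, 7, 11, 18, 29 → 47.
So the next term is <gold, 47>.

<gold, 47>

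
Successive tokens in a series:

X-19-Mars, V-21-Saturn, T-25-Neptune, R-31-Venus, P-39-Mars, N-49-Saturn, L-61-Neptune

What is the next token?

Letter — letters move back 2 places in the alphabet: X, V, T, R, P, N, L → J.
Second component: differences are 2, 4, 6, … (increasing by 2 each time), so 19, 21, 25, 31, 39, 49, 61 → 75.
Planet goes Mars, Saturn, Neptune, Venus, Mars, Saturn, Neptune → Venus (repeats Mars → Saturn → Neptune → Venus).
So the next token is J-75-Venus.

J-75-Venus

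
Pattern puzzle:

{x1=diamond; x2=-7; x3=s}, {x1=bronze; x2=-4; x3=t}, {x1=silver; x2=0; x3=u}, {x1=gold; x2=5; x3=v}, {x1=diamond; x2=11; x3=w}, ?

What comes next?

{x1=bronze; x2=18; x3=x}

X1: repeats diamond → bronze → silver → gold, so diamond, bronze, silver, gold, diamond → bronze.
X2 goes -7, -4, 0, 5, 11 → 18 (differences are 3, 4, 5, … (increasing by 1 each time)).
X3: letters move forward 1 place in the alphabet; s, t, u, v, w → x.
Putting it together: {x1=bronze; x2=18; x3=x}.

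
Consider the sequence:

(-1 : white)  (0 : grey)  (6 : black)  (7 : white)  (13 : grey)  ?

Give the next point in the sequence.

(14 : black)

First coordinate — alternating steps +1, +6, +1, +6, …: -1, 0, 6, 7, 13 → 14.
Shade: white, grey, black, white, grey → black (repeats white → grey → black).
Putting it together: (14 : black).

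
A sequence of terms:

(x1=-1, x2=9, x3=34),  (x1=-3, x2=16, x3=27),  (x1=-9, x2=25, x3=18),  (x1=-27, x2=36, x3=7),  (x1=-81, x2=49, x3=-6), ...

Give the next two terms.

(x1=-243, x2=64, x3=-21), (x1=-729, x2=81, x3=-38)

X1: ×3 each step; -1, -3, -9, -27, -81 → -243 → -729.
X2: perfect squares: 3², 4², 5², …; 9, 16, 25, 36, 49 → 64 → 81.
X3 — together with the x2 always sums to 43: 34, 27, 18, 7, -6 → -21 → -38.
Putting the parts together: (x1=-243, x2=64, x3=-21) and then (x1=-729, x2=81, x3=-38).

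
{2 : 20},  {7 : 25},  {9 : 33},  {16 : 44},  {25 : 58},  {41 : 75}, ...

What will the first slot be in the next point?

First slot: each term is the sum of the two before it, so 2, 7, 9, 16, 25, 41 → 66.

66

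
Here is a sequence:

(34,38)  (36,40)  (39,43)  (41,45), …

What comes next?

(44,48)

For the first part, alternating steps +2, +3, +2, +3, …: 34, 36, 39, 41 → 44.
For the second part, always 4 more than the first part: 38, 40, 43, 45 → 48.
Putting it together: (44,48).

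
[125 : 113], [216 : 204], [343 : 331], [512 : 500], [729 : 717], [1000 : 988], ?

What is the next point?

[1331 : 1319]

For the first component, perfect cubes: 5³, 6³, 7³, …: 125, 216, 343, 512, 729, 1000 → 1331.
Second component: always 12 less than the first component, so 113, 204, 331, 500, 717, 988 → 1319.
Putting it together: [1331 : 1319].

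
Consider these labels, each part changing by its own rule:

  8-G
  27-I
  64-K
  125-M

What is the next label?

216-O

First component goes 8, 27, 64, 125 → 216 (perfect cubes: 2³, 3³, 4³, …).
Letter: letters move forward 2 places in the alphabet; G, I, K, M → O.
Putting it together: 216-O.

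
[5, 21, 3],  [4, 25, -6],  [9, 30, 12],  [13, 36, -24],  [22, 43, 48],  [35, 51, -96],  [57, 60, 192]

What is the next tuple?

First entry: 5, 4, 9, 13, 22, 35, 57 → 92 (each term is the sum of the two before it).
Second entry: differences are 4, 5, 6, … (increasing by 1 each time), so 21, 25, 30, 36, 43, 51, 60 → 70.
Third entry: ×(-2) each step, so 3, -6, 12, -24, 48, -96, 192 → -384.
Combining the parts gives [92, 70, -384].

[92, 70, -384]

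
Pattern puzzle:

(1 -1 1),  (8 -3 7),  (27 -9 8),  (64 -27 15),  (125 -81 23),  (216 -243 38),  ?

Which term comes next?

(343 -729 61)

First coordinate goes 1, 8, 27, 64, 125, 216 → 343 (perfect cubes: 1³, 2³, 3³, …).
Second coordinate: -1, -3, -9, -27, -81, -243 → -729 (×3 each step).
Third coordinate: each term is the sum of the two before it; 1, 7, 8, 15, 23, 38 → 61.
Combining the parts gives (343 -729 61).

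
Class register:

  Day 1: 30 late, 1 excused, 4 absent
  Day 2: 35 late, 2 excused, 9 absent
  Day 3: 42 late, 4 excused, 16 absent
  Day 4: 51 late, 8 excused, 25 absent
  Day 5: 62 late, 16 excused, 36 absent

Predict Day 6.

Late: 30, 35, 42, 51, 62 → 75 (differences are 5, 7, 9, … (increasing by 2 each time)).
Excused — ×2 each step: 1, 2, 4, 8, 16 → 32.
For the absent, perfect squares: 2², 3², 4², …: 4, 9, 16, 25, 36 → 49.
Combining the parts gives 75 late, 32 excused, 49 absent.

75 late, 32 excused, 49 absent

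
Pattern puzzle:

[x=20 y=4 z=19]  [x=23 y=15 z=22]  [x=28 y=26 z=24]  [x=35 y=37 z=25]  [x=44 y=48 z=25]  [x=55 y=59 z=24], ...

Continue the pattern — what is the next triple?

[x=68 y=70 z=22]

X: differences are 3, 5, 7, … (increasing by 2 each time); 20, 23, 28, 35, 44, 55 → 68.
Y goes 4, 15, 26, 37, 48, 59 → 70 (+11 each step).
Z: differences are 3, 2, 1, … (decreasing by 1 each time); 19, 22, 24, 25, 25, 24 → 22.
Putting it together: [x=68 y=70 z=22].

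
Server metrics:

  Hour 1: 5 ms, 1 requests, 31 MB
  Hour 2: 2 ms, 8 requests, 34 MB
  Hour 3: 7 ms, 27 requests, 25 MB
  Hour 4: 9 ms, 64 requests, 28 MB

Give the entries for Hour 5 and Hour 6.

Ms: 5, 2, 7, 9 → 16 → 25 (each term is the sum of the two before it).
Requests goes 1, 8, 27, 64 → 125 → 216 (perfect cubes: 1³, 2³, 3³, …).
MB: alternating steps +3, −9, +3, −9, …; 31, 34, 25, 28 → 19 → 22.
So the next two records are 16 ms, 125 requests, 19 MB and 25 ms, 216 requests, 22 MB.

16 ms, 125 requests, 19 MB; 25 ms, 216 requests, 22 MB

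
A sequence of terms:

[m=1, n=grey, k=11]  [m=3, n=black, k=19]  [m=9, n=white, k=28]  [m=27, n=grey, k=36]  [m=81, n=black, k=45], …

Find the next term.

[m=243, n=white, k=53]

M: ×3 each step, so 1, 3, 9, 27, 81 → 243.
N — repeats grey → black → white: grey, black, white, grey, black → white.
K: alternating steps +8, +9, +8, +9, …; 11, 19, 28, 36, 45 → 53.
Combining the parts gives [m=243, n=white, k=53].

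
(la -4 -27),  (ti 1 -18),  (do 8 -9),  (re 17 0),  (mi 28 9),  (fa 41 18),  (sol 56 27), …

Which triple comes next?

(la 73 36)

For the note, runs through the solfège scale do→ti: la, ti, do, re, mi, fa, sol → la.
Second part: -4, 1, 8, 17, 28, 41, 56 → 73 (differences are 5, 7, 9, … (increasing by 2 each time)).
Third part — +9 each step: -27, -18, -9, 0, 9, 18, 27 → 36.
Putting it together: (la 73 36).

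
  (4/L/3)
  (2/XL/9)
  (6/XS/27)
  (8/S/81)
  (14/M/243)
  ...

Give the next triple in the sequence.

(22/L/729)

For the first value, each term is the sum of the two before it: 4, 2, 6, 8, 14 → 22.
Size: L, XL, XS, S, M → L (runs through clothing sizes XS→XL).
Third value: ×3 each step; 3, 9, 27, 81, 243 → 729.
Combining the parts gives (22/L/729).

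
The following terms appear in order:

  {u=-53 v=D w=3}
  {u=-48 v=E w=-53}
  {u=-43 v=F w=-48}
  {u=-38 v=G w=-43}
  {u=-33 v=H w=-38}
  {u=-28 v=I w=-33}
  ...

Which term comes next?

{u=-23 v=J w=-28}

U: +5 each step; -53, -48, -43, -38, -33, -28 → -23.
V — letters move forward 1 place in the alphabet: D, E, F, G, H, I → J.
For the w, always the previous value of the u: 3, -53, -48, -43, -38, -33 → -28.
Putting it together: {u=-23 v=J w=-28}.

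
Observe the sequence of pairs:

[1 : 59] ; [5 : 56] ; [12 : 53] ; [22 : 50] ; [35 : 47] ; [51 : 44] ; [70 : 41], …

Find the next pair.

[92 : 38]

First slot: differences are 4, 7, 10, … (increasing by 3 each time), so 1, 5, 12, 22, 35, 51, 70 → 92.
Second slot goes 59, 56, 53, 50, 47, 44, 41 → 38 (−3 each step).
Combining the parts gives [92 : 38].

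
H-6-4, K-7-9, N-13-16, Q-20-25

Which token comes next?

T-33-36

Letter — letters move forward 3 places in the alphabet: H, K, N, Q → T.
Second component: each term is the sum of the two before it; 6, 7, 13, 20 → 33.
Third component: perfect squares: 2², 3², 4², …; 4, 9, 16, 25 → 36.
So the next token is T-33-36.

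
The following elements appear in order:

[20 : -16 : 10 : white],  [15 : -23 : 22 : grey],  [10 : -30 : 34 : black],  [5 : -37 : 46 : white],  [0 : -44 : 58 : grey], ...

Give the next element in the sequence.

[-5 : -51 : 70 : black]

First slot: −5 each step, so 20, 15, 10, 5, 0 → -5.
Second slot goes -16, -23, -30, -37, -44 → -51 (−7 each step).
Third slot goes 10, 22, 34, 46, 58 → 70 (+12 each step).
Shade: repeats white → grey → black; white, grey, black, white, grey → black.
Putting it together: [-5 : -51 : 70 : black].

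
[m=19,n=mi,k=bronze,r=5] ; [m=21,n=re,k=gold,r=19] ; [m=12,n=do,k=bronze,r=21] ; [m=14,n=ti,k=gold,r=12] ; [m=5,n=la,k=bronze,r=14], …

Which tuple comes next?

M: 19, 21, 12, 14, 5 → 7 (alternating steps +2, −9, +2, −9, …).
N: runs backward through the solfège scale do→ti; mi, re, do, ti, la → sol.
For the k, alternates bronze ↔ gold: bronze, gold, bronze, gold, bronze → gold.
R: 5, 19, 21, 12, 14 → 5 (always the previous value of the m).
Putting it together: [m=7,n=sol,k=gold,r=5].

[m=7,n=sol,k=gold,r=5]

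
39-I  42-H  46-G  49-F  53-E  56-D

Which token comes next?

First component goes 39, 42, 46, 49, 53, 56 → 60 (alternating steps +3, +4, +3, +4, …).
Letter goes I, H, G, F, E, D → C (letters move back 1 place in the alphabet).
Combining the parts gives 60-C.

60-C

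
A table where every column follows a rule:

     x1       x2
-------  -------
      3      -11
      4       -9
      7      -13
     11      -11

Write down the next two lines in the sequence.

Column x1 goes 3, 4, 7, 11 → 18 → 29 (each term is the sum of the two before it).
Column x2: alternating steps +2, −4, +2, −4, …, so -11, -9, -13, -11 → -15 → -13.
So the next two lines are 18  -15 and 29  -13.

18  -15; 29  -13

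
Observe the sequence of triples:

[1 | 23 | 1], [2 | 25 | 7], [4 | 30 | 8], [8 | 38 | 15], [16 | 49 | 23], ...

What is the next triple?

[32 | 63 | 38]

First coordinate — ×2 each step: 1, 2, 4, 8, 16 → 32.
Second coordinate — differences are 2, 5, 8, … (increasing by 3 each time): 23, 25, 30, 38, 49 → 63.
Third coordinate — each term is the sum of the two before it: 1, 7, 8, 15, 23 → 38.
Putting it together: [32 | 63 | 38].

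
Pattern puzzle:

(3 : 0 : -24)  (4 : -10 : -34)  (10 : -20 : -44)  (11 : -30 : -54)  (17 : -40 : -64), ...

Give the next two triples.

First slot goes 3, 4, 10, 11, 17 → 18 → 24 (alternating steps +1, +6, +1, +6, …).
Second slot: 0, -10, -20, -30, -40 → -50 → -60 (−10 each step).
Third slot — −10 each step: -24, -34, -44, -54, -64 → -74 → -84.
Putting the parts together: (18 : -50 : -74) and then (24 : -60 : -84).

(18 : -50 : -74), (24 : -60 : -84)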